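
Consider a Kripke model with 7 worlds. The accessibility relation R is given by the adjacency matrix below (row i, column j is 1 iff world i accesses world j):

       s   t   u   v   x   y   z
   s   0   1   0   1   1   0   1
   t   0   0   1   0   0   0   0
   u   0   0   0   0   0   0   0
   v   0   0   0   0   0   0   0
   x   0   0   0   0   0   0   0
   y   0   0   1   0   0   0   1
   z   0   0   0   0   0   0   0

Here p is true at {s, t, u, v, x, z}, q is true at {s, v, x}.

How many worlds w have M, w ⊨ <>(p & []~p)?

3

s: successors {t, v, x, z}; p & []~p there: t:F, v:T, x:T, z:T. ✓
t: successors {u}; p & []~p there: u:T. ✓
u: no successors, so <>(p & []~p) fails. ✗
v: no successors, so <>(p & []~p) fails. ✗
x: no successors, so <>(p & []~p) fails. ✗
y: successors {u, z}; p & []~p there: u:T, z:T. ✓
z: no successors, so <>(p & []~p) fails. ✗
Satisfying worlds: {s, t, y}.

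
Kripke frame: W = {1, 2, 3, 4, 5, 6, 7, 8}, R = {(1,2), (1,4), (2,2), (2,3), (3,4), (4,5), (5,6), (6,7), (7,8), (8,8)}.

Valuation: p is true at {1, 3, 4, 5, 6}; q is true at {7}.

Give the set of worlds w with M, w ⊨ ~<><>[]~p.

{1, 2, 3}

1: <><>[]~p is F. ✓
2: <><>[]~p is F. ✓
3: <><>[]~p is F. ✓
4: <><>[]~p is T. ✗
5: <><>[]~p is T. ✗
6: <><>[]~p is T. ✗
7: <><>[]~p is T. ✗
8: <><>[]~p is T. ✗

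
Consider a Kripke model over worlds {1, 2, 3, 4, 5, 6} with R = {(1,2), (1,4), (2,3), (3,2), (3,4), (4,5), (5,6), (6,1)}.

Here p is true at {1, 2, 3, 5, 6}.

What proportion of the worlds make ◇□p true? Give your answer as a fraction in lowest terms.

1: successors {2, 4}; □p there: 2:T, 4:T. ✓
2: successors {3}; □p there: 3:F. ✗
3: successors {2, 4}; □p there: 2:T, 4:T. ✓
4: successors {5}; □p there: 5:T. ✓
5: successors {6}; □p there: 6:T. ✓
6: successors {1}; □p there: 1:F. ✗
That's 4 of 6 worlds, so 4/6 = 2/3.

2/3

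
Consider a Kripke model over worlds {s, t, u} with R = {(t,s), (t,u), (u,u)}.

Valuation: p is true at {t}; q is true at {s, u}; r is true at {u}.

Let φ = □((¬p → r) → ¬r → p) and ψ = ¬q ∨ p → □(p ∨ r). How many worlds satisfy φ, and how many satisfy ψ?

For □((¬p → r) → ¬r → p):
s: no successors, so □((¬p → r) → ¬r → p) holds vacuously. ✓
t: successors {s, u}; (¬p → r) → ¬r → p there: s:T, u:T. ✓
u: successors {u}; (¬p → r) → ¬r → p there: u:T. ✓
— 3 worlds.
For ¬q ∨ p → □(p ∨ r):
s: ¬q ∨ p is F, □(p ∨ r) is T. ✓
t: ¬q ∨ p is T, □(p ∨ r) is F. ✗
u: ¬q ∨ p is F, □(p ∨ r) is T. ✓
— 2 worlds.

3 and 2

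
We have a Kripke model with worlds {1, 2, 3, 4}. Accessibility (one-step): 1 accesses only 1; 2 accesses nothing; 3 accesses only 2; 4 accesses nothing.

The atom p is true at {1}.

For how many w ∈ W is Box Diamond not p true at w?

2

1: successors {1}; Diamond not p there: 1:F. ✗
2: no successors, so Box Diamond not p holds vacuously. ✓
3: successors {2}; Diamond not p there: 2:F. ✗
4: no successors, so Box Diamond not p holds vacuously. ✓
Satisfying worlds: {2, 4}.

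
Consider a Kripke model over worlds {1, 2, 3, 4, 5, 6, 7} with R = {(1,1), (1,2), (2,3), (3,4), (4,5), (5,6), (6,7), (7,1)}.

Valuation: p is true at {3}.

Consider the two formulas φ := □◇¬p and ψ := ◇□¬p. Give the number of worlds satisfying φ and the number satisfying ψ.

For □◇¬p:
1: successors {1, 2}; ◇¬p there: 1:T, 2:F. ✗
2: successors {3}; ◇¬p there: 3:T. ✓
3: successors {4}; ◇¬p there: 4:T. ✓
4: successors {5}; ◇¬p there: 5:T. ✓
5: successors {6}; ◇¬p there: 6:T. ✓
6: successors {7}; ◇¬p there: 7:T. ✓
7: successors {1}; ◇¬p there: 1:T. ✓
— 6 worlds.
For ◇□¬p:
1: successors {1, 2}; □¬p there: 1:T, 2:F. ✓
2: successors {3}; □¬p there: 3:T. ✓
3: successors {4}; □¬p there: 4:T. ✓
4: successors {5}; □¬p there: 5:T. ✓
5: successors {6}; □¬p there: 6:T. ✓
6: successors {7}; □¬p there: 7:T. ✓
7: successors {1}; □¬p there: 1:T. ✓
— 7 worlds.

6 and 7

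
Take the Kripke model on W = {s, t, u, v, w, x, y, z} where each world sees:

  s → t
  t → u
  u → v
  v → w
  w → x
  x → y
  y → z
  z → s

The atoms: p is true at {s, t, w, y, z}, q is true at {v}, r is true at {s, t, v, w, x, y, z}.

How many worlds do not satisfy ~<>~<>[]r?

1

s: <>~<>[]r is F. ✓
t: <>~<>[]r is F. ✓
u: <>~<>[]r is F. ✓
v: <>~<>[]r is F. ✓
w: <>~<>[]r is F. ✓
x: <>~<>[]r is F. ✓
y: <>~<>[]r is F. ✓
z: <>~<>[]r is T. ✗
Satisfying worlds: {s, t, u, v, w, x, y}.
So ~<>~<>[]r fails at the other 1 world.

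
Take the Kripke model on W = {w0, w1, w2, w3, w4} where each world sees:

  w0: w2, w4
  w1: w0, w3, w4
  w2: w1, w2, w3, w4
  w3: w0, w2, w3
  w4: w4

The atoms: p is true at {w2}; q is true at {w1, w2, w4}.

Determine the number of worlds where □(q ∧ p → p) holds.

w0: successors {w2, w4}; q ∧ p → p there: w2:T, w4:T. ✓
w1: successors {w0, w3, w4}; q ∧ p → p there: w0:T, w3:T, w4:T. ✓
w2: successors {w1, w2, w3, w4}; q ∧ p → p there: w1:T, w2:T, w3:T, w4:T. ✓
w3: successors {w0, w2, w3}; q ∧ p → p there: w0:T, w2:T, w3:T. ✓
w4: successors {w4}; q ∧ p → p there: w4:T. ✓
Satisfying worlds: {w0, w1, w2, w3, w4}.

5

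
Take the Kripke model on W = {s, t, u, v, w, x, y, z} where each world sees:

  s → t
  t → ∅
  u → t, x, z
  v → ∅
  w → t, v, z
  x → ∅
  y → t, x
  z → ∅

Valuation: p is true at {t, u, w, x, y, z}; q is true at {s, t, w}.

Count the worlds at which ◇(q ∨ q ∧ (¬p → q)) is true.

4

s: successors {t}; q ∨ q ∧ (¬p → q) there: t:T. ✓
t: no successors, so ◇(q ∨ q ∧ (¬p → q)) fails. ✗
u: successors {t, x, z}; q ∨ q ∧ (¬p → q) there: t:T, x:F, z:F. ✓
v: no successors, so ◇(q ∨ q ∧ (¬p → q)) fails. ✗
w: successors {t, v, z}; q ∨ q ∧ (¬p → q) there: t:T, v:F, z:F. ✓
x: no successors, so ◇(q ∨ q ∧ (¬p → q)) fails. ✗
y: successors {t, x}; q ∨ q ∧ (¬p → q) there: t:T, x:F. ✓
z: no successors, so ◇(q ∨ q ∧ (¬p → q)) fails. ✗
Satisfying worlds: {s, u, w, y}.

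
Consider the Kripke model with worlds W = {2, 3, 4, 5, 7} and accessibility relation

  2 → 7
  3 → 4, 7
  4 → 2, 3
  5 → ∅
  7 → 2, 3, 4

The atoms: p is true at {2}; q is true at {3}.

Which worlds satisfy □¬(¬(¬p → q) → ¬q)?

2: successors {7}; ¬(¬(¬p → q) → ¬q) there: 7:F. ✗
3: successors {4, 7}; ¬(¬(¬p → q) → ¬q) there: 4:F, 7:F. ✗
4: successors {2, 3}; ¬(¬(¬p → q) → ¬q) there: 2:F, 3:F. ✗
5: no successors, so □¬(¬(¬p → q) → ¬q) holds vacuously. ✓
7: successors {2, 3, 4}; ¬(¬(¬p → q) → ¬q) there: 2:F, 3:F, 4:F. ✗

{5}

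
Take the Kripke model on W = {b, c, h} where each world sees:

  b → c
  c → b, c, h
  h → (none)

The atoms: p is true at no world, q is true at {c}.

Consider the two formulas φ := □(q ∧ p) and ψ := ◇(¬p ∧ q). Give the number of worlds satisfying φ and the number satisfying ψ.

1 and 2

For □(q ∧ p):
b: successors {c}; q ∧ p there: c:F. ✗
c: successors {b, c, h}; q ∧ p there: b:F, c:F, h:F. ✗
h: no successors, so □(q ∧ p) holds vacuously. ✓
— 1 world.
For ◇(¬p ∧ q):
b: successors {c}; ¬p ∧ q there: c:T. ✓
c: successors {b, c, h}; ¬p ∧ q there: b:F, c:T, h:F. ✓
h: no successors, so ◇(¬p ∧ q) fails. ✗
— 2 worlds.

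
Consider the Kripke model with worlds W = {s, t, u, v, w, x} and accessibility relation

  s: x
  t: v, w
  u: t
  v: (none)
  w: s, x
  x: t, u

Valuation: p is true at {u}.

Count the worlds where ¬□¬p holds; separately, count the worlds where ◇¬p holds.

1 and 5

For ¬□¬p:
s: □¬p is T. ✗
t: □¬p is T. ✗
u: □¬p is T. ✗
v: □¬p is T. ✗
w: □¬p is T. ✗
x: □¬p is F. ✓
— 1 world.
For ◇¬p:
s: successors {x}; ¬p there: x:T. ✓
t: successors {v, w}; ¬p there: v:T, w:T. ✓
u: successors {t}; ¬p there: t:T. ✓
v: no successors, so ◇¬p fails. ✗
w: successors {s, x}; ¬p there: s:T, x:T. ✓
x: successors {t, u}; ¬p there: t:T, u:F. ✓
— 5 worlds.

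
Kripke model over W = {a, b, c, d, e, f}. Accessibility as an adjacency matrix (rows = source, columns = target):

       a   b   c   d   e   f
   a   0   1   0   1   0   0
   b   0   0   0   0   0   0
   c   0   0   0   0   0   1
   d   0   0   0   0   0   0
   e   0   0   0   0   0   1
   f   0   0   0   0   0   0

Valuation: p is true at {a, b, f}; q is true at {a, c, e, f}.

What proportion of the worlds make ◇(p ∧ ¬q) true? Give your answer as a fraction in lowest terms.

1/6

a: successors {b, d}; p ∧ ¬q there: b:T, d:F. ✓
b: no successors, so ◇(p ∧ ¬q) fails. ✗
c: successors {f}; p ∧ ¬q there: f:F. ✗
d: no successors, so ◇(p ∧ ¬q) fails. ✗
e: successors {f}; p ∧ ¬q there: f:F. ✗
f: no successors, so ◇(p ∧ ¬q) fails. ✗
That's 1 of 6 worlds, so 1/6.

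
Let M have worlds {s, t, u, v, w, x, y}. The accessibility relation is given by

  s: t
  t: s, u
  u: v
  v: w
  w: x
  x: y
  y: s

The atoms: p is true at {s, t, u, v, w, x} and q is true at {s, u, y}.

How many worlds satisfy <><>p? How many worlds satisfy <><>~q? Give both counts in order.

For <><>p:
s: successors {t}; <>p there: t:T. ✓
t: successors {s, u}; <>p there: s:T, u:T. ✓
u: successors {v}; <>p there: v:T. ✓
v: successors {w}; <>p there: w:T. ✓
w: successors {x}; <>p there: x:F. ✗
x: successors {y}; <>p there: y:T. ✓
y: successors {s}; <>p there: s:T. ✓
— 6 worlds.
For <><>~q:
s: successors {t}; <>~q there: t:F. ✗
t: successors {s, u}; <>~q there: s:T, u:T. ✓
u: successors {v}; <>~q there: v:T. ✓
v: successors {w}; <>~q there: w:T. ✓
w: successors {x}; <>~q there: x:F. ✗
x: successors {y}; <>~q there: y:F. ✗
y: successors {s}; <>~q there: s:T. ✓
— 4 worlds.

6 and 4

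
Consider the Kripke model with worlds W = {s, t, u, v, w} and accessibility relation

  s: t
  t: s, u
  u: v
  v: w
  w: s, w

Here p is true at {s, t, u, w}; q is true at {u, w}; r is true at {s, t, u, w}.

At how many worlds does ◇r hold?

4

s: successors {t}; r there: t:T. ✓
t: successors {s, u}; r there: s:T, u:T. ✓
u: successors {v}; r there: v:F. ✗
v: successors {w}; r there: w:T. ✓
w: successors {s, w}; r there: s:T, w:T. ✓
Satisfying worlds: {s, t, v, w}.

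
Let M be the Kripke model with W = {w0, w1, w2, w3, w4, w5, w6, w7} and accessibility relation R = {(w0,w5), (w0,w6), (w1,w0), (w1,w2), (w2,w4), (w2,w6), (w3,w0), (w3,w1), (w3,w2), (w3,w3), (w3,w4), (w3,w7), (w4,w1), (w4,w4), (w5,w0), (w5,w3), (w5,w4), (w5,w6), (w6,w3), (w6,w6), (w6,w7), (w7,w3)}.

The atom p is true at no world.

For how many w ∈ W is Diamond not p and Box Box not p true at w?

8

w0: Diamond not p is T, Box Box not p is T. ✓
w1: Diamond not p is T, Box Box not p is T. ✓
w2: Diamond not p is T, Box Box not p is T. ✓
w3: Diamond not p is T, Box Box not p is T. ✓
w4: Diamond not p is T, Box Box not p is T. ✓
w5: Diamond not p is T, Box Box not p is T. ✓
w6: Diamond not p is T, Box Box not p is T. ✓
w7: Diamond not p is T, Box Box not p is T. ✓
Satisfying worlds: {w0, w1, w2, w3, w4, w5, w6, w7}.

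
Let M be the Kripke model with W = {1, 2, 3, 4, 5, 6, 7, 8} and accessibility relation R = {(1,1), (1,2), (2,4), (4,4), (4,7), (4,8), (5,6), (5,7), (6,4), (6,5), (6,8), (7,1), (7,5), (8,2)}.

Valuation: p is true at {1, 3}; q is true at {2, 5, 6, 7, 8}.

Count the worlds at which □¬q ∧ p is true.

1: □¬q is F, p is T. ✗
2: □¬q is T, p is F. ✗
3: □¬q is T, p is T. ✓
4: □¬q is F, p is F. ✗
5: □¬q is F, p is F. ✗
6: □¬q is F, p is F. ✗
7: □¬q is F, p is F. ✗
8: □¬q is F, p is F. ✗
Satisfying worlds: {3}.

1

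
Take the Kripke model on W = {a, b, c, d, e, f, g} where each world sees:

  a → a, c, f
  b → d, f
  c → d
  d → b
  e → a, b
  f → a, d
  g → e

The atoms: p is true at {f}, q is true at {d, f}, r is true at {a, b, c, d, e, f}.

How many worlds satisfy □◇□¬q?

1

a: successors {a, c, f}; ◇□¬q there: a:F, c:T, f:T. ✗
b: successors {d, f}; ◇□¬q there: d:F, f:T. ✗
c: successors {d}; ◇□¬q there: d:F. ✗
d: successors {b}; ◇□¬q there: b:T. ✓
e: successors {a, b}; ◇□¬q there: a:F, b:T. ✗
f: successors {a, d}; ◇□¬q there: a:F, d:F. ✗
g: successors {e}; ◇□¬q there: e:F. ✗
Satisfying worlds: {d}.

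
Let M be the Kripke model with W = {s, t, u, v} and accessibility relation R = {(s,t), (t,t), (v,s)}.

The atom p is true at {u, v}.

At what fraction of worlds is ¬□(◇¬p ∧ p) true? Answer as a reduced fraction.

3/4

s: □(◇¬p ∧ p) is F. ✓
t: □(◇¬p ∧ p) is F. ✓
u: □(◇¬p ∧ p) is T. ✗
v: □(◇¬p ∧ p) is F. ✓
That's 3 of 4 worlds, so 3/4.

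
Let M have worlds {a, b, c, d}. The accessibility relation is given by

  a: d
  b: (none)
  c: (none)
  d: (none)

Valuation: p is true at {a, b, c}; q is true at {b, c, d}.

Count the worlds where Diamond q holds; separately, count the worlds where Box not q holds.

1 and 3

For Diamond q:
a: successors {d}; q there: d:T. ✓
b: no successors, so Diamond q fails. ✗
c: no successors, so Diamond q fails. ✗
d: no successors, so Diamond q fails. ✗
— 1 world.
For Box not q:
a: successors {d}; not q there: d:F. ✗
b: no successors, so Box not q holds vacuously. ✓
c: no successors, so Box not q holds vacuously. ✓
d: no successors, so Box not q holds vacuously. ✓
— 3 worlds.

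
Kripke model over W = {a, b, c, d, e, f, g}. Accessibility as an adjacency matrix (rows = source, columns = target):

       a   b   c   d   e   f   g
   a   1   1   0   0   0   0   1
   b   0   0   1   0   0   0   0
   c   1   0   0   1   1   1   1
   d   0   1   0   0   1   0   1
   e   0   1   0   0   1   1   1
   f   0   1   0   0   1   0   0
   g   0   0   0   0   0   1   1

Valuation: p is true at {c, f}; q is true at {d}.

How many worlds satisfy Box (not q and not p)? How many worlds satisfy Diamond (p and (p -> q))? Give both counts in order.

For Box (not q and not p):
a: successors {a, b, g}; not q and not p there: a:T, b:T, g:T. ✓
b: successors {c}; not q and not p there: c:F. ✗
c: successors {a, d, e, f, g}; not q and not p there: a:T, d:F, e:T, f:F, g:T. ✗
d: successors {b, e, g}; not q and not p there: b:T, e:T, g:T. ✓
e: successors {b, e, f, g}; not q and not p there: b:T, e:T, f:F, g:T. ✗
f: successors {b, e}; not q and not p there: b:T, e:T. ✓
g: successors {f, g}; not q and not p there: f:F, g:T. ✗
— 3 worlds.
For Diamond (p and (p -> q)):
a: successors {a, b, g}; p and (p -> q) there: a:F, b:F, g:F. ✗
b: successors {c}; p and (p -> q) there: c:F. ✗
c: successors {a, d, e, f, g}; p and (p -> q) there: a:F, d:F, e:F, f:F, g:F. ✗
d: successors {b, e, g}; p and (p -> q) there: b:F, e:F, g:F. ✗
e: successors {b, e, f, g}; p and (p -> q) there: b:F, e:F, f:F, g:F. ✗
f: successors {b, e}; p and (p -> q) there: b:F, e:F. ✗
g: successors {f, g}; p and (p -> q) there: f:F, g:F. ✗
— 0 worlds.

3 and 0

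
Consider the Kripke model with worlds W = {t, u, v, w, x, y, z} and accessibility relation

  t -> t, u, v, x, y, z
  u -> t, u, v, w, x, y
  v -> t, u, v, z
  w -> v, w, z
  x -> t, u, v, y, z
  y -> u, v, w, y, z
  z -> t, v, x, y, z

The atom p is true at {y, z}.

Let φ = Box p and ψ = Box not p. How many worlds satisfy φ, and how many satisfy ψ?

0 and 0

For Box p:
t: successors {t, u, v, x, y, z}; p there: t:F, u:F, v:F, x:F, y:T, z:T. ✗
u: successors {t, u, v, w, x, y}; p there: t:F, u:F, v:F, w:F, x:F, y:T. ✗
v: successors {t, u, v, z}; p there: t:F, u:F, v:F, z:T. ✗
w: successors {v, w, z}; p there: v:F, w:F, z:T. ✗
x: successors {t, u, v, y, z}; p there: t:F, u:F, v:F, y:T, z:T. ✗
y: successors {u, v, w, y, z}; p there: u:F, v:F, w:F, y:T, z:T. ✗
z: successors {t, v, x, y, z}; p there: t:F, v:F, x:F, y:T, z:T. ✗
— 0 worlds.
For Box not p:
t: successors {t, u, v, x, y, z}; not p there: t:T, u:T, v:T, x:T, y:F, z:F. ✗
u: successors {t, u, v, w, x, y}; not p there: t:T, u:T, v:T, w:T, x:T, y:F. ✗
v: successors {t, u, v, z}; not p there: t:T, u:T, v:T, z:F. ✗
w: successors {v, w, z}; not p there: v:T, w:T, z:F. ✗
x: successors {t, u, v, y, z}; not p there: t:T, u:T, v:T, y:F, z:F. ✗
y: successors {u, v, w, y, z}; not p there: u:T, v:T, w:T, y:F, z:F. ✗
z: successors {t, v, x, y, z}; not p there: t:T, v:T, x:T, y:F, z:F. ✗
— 0 worlds.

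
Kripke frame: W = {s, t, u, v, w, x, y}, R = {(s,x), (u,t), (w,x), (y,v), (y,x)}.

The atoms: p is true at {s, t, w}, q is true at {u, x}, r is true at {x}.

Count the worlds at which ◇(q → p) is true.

2

s: successors {x}; q → p there: x:F. ✗
t: no successors, so ◇(q → p) fails. ✗
u: successors {t}; q → p there: t:T. ✓
v: no successors, so ◇(q → p) fails. ✗
w: successors {x}; q → p there: x:F. ✗
x: no successors, so ◇(q → p) fails. ✗
y: successors {v, x}; q → p there: v:T, x:F. ✓
Satisfying worlds: {u, y}.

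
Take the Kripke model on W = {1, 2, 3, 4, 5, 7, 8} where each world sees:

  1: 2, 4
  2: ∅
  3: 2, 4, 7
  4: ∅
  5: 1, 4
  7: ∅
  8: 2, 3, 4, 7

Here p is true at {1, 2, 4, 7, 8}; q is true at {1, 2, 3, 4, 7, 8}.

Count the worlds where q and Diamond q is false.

1: q is T, Diamond q is T. ✓
2: q is T, Diamond q is F. ✗
3: q is T, Diamond q is T. ✓
4: q is T, Diamond q is F. ✗
5: q is F, Diamond q is T. ✗
7: q is T, Diamond q is F. ✗
8: q is T, Diamond q is T. ✓
Satisfying worlds: {1, 3, 8}.
So q and Diamond q fails at the other 4 worlds.

4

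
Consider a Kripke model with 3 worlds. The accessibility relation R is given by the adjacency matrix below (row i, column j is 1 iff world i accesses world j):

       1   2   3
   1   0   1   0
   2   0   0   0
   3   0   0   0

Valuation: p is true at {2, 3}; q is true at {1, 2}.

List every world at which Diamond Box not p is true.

{1}

1: successors {2}; Box not p there: 2:T. ✓
2: no successors, so Diamond Box not p fails. ✗
3: no successors, so Diamond Box not p fails. ✗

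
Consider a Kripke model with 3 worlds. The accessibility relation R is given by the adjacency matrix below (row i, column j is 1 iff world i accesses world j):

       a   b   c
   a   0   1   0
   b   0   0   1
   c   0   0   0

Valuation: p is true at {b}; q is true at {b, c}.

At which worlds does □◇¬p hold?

a: successors {b}; ◇¬p there: b:T. ✓
b: successors {c}; ◇¬p there: c:F. ✗
c: no successors, so □◇¬p holds vacuously. ✓

{a, c}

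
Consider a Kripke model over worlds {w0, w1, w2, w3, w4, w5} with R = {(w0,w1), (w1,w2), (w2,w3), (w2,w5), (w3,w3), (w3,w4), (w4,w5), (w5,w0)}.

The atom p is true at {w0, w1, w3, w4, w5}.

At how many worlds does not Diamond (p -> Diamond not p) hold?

4

w0: Diamond (p -> Diamond not p) is T. ✗
w1: Diamond (p -> Diamond not p) is T. ✗
w2: Diamond (p -> Diamond not p) is F. ✓
w3: Diamond (p -> Diamond not p) is F. ✓
w4: Diamond (p -> Diamond not p) is F. ✓
w5: Diamond (p -> Diamond not p) is F. ✓
Satisfying worlds: {w2, w3, w4, w5}.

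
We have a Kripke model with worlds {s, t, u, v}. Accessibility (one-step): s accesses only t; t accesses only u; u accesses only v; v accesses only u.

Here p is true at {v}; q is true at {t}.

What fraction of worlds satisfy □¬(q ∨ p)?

1/2

s: successors {t}; ¬(q ∨ p) there: t:F. ✗
t: successors {u}; ¬(q ∨ p) there: u:T. ✓
u: successors {v}; ¬(q ∨ p) there: v:F. ✗
v: successors {u}; ¬(q ∨ p) there: u:T. ✓
That's 2 of 4 worlds, so 2/4 = 1/2.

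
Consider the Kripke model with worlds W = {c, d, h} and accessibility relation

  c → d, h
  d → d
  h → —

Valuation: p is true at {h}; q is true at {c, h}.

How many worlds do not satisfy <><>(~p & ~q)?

c: successors {d, h}; <>(~p & ~q) there: d:T, h:F. ✓
d: successors {d}; <>(~p & ~q) there: d:T. ✓
h: no successors, so <><>(~p & ~q) fails. ✗
Satisfying worlds: {c, d}.
So <><>(~p & ~q) fails at the other 1 world.

1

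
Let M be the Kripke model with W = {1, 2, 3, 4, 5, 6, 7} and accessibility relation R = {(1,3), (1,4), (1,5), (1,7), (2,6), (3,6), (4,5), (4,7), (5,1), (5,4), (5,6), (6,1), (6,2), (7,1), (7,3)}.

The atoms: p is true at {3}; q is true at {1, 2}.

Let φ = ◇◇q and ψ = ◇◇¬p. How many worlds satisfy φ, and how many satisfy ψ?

5 and 7

For ◇◇q:
1: successors {3, 4, 5, 7}; ◇q there: 3:F, 4:F, 5:T, 7:T. ✓
2: successors {6}; ◇q there: 6:T. ✓
3: successors {6}; ◇q there: 6:T. ✓
4: successors {5, 7}; ◇q there: 5:T, 7:T. ✓
5: successors {1, 4, 6}; ◇q there: 1:F, 4:F, 6:T. ✓
6: successors {1, 2}; ◇q there: 1:F, 2:F. ✗
7: successors {1, 3}; ◇q there: 1:F, 3:F. ✗
— 5 worlds.
For ◇◇¬p:
1: successors {3, 4, 5, 7}; ◇¬p there: 3:T, 4:T, 5:T, 7:T. ✓
2: successors {6}; ◇¬p there: 6:T. ✓
3: successors {6}; ◇¬p there: 6:T. ✓
4: successors {5, 7}; ◇¬p there: 5:T, 7:T. ✓
5: successors {1, 4, 6}; ◇¬p there: 1:T, 4:T, 6:T. ✓
6: successors {1, 2}; ◇¬p there: 1:T, 2:T. ✓
7: successors {1, 3}; ◇¬p there: 1:T, 3:T. ✓
— 7 worlds.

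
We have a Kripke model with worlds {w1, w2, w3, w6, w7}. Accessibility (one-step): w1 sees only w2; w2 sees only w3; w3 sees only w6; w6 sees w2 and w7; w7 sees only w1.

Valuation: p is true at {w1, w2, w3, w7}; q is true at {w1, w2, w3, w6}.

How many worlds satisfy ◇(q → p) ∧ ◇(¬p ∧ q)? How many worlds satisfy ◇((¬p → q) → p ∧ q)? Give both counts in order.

For ◇(q → p) ∧ ◇(¬p ∧ q):
w1: ◇(q → p) is T, ◇(¬p ∧ q) is F. ✗
w2: ◇(q → p) is T, ◇(¬p ∧ q) is F. ✗
w3: ◇(q → p) is F, ◇(¬p ∧ q) is T. ✗
w6: ◇(q → p) is T, ◇(¬p ∧ q) is F. ✗
w7: ◇(q → p) is T, ◇(¬p ∧ q) is F. ✗
— 0 worlds.
For ◇((¬p → q) → p ∧ q):
w1: successors {w2}; (¬p → q) → p ∧ q there: w2:T. ✓
w2: successors {w3}; (¬p → q) → p ∧ q there: w3:T. ✓
w3: successors {w6}; (¬p → q) → p ∧ q there: w6:F. ✗
w6: successors {w2, w7}; (¬p → q) → p ∧ q there: w2:T, w7:F. ✓
w7: successors {w1}; (¬p → q) → p ∧ q there: w1:T. ✓
— 4 worlds.

0 and 4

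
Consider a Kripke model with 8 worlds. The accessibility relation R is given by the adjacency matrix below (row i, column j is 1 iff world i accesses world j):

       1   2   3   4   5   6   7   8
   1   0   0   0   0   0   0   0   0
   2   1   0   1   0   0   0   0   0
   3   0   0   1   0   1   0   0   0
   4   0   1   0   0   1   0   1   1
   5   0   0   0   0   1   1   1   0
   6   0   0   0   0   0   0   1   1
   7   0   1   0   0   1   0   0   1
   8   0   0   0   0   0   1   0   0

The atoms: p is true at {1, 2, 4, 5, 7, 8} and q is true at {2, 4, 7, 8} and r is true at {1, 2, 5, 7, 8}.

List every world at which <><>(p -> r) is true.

{2, 3, 4, 5, 6, 7, 8}

1: no successors, so <><>(p -> r) fails. ✗
2: successors {1, 3}; <>(p -> r) there: 1:F, 3:T. ✓
3: successors {3, 5}; <>(p -> r) there: 3:T, 5:T. ✓
4: successors {2, 5, 7, 8}; <>(p -> r) there: 2:T, 5:T, 7:T, 8:T. ✓
5: successors {5, 6, 7}; <>(p -> r) there: 5:T, 6:T, 7:T. ✓
6: successors {7, 8}; <>(p -> r) there: 7:T, 8:T. ✓
7: successors {2, 5, 8}; <>(p -> r) there: 2:T, 5:T, 8:T. ✓
8: successors {6}; <>(p -> r) there: 6:T. ✓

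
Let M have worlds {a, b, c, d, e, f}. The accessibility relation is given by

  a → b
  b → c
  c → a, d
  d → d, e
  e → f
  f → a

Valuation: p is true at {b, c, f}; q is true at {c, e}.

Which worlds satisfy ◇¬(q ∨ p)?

{c, d, f}

a: successors {b}; ¬(q ∨ p) there: b:F. ✗
b: successors {c}; ¬(q ∨ p) there: c:F. ✗
c: successors {a, d}; ¬(q ∨ p) there: a:T, d:T. ✓
d: successors {d, e}; ¬(q ∨ p) there: d:T, e:F. ✓
e: successors {f}; ¬(q ∨ p) there: f:F. ✗
f: successors {a}; ¬(q ∨ p) there: a:T. ✓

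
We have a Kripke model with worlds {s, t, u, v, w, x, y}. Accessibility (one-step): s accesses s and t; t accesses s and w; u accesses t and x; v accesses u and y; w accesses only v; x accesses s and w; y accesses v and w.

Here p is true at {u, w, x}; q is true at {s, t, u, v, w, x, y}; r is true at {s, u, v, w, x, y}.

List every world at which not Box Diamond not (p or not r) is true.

{v}

s: Box Diamond not (p or not r) is T. ✗
t: Box Diamond not (p or not r) is T. ✗
u: Box Diamond not (p or not r) is T. ✗
v: Box Diamond not (p or not r) is F. ✓
w: Box Diamond not (p or not r) is T. ✗
x: Box Diamond not (p or not r) is T. ✗
y: Box Diamond not (p or not r) is T. ✗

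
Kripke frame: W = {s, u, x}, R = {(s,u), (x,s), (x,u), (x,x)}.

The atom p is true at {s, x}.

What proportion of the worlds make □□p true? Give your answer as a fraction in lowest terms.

s: successors {u}; □p there: u:T. ✓
u: no successors, so □□p holds vacuously. ✓
x: successors {s, u, x}; □p there: s:F, u:T, x:F. ✗
That's 2 of 3 worlds, so 2/3.

2/3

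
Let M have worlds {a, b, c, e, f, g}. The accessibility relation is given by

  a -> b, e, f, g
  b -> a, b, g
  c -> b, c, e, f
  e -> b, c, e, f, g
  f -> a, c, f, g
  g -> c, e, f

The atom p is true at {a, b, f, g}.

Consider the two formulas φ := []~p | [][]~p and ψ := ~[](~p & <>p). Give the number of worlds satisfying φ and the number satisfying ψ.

0 and 6

For []~p | [][]~p:
a: []~p is F, [][]~p is F. ✗
b: []~p is F, [][]~p is F. ✗
c: []~p is F, [][]~p is F. ✗
e: []~p is F, [][]~p is F. ✗
f: []~p is F, [][]~p is F. ✗
g: []~p is F, [][]~p is F. ✗
— 0 worlds.
For ~[](~p & <>p):
a: [](~p & <>p) is F. ✓
b: [](~p & <>p) is F. ✓
c: [](~p & <>p) is F. ✓
e: [](~p & <>p) is F. ✓
f: [](~p & <>p) is F. ✓
g: [](~p & <>p) is F. ✓
— 6 worlds.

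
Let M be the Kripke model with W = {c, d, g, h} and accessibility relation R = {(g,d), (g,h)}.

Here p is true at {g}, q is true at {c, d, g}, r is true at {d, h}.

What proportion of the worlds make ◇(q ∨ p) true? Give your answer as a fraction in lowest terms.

c: no successors, so ◇(q ∨ p) fails. ✗
d: no successors, so ◇(q ∨ p) fails. ✗
g: successors {d, h}; q ∨ p there: d:T, h:F. ✓
h: no successors, so ◇(q ∨ p) fails. ✗
That's 1 of 4 worlds, so 1/4.

1/4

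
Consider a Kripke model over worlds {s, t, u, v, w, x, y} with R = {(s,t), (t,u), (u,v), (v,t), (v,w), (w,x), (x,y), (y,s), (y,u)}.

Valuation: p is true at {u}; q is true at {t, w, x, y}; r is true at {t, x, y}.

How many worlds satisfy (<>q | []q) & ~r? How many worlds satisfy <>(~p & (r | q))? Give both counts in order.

3 and 4

For (<>q | []q) & ~r:
s: <>q | []q is T, ~r is T. ✓
t: <>q | []q is F, ~r is F. ✗
u: <>q | []q is F, ~r is T. ✗
v: <>q | []q is T, ~r is T. ✓
w: <>q | []q is T, ~r is T. ✓
x: <>q | []q is T, ~r is F. ✗
y: <>q | []q is F, ~r is F. ✗
— 3 worlds.
For <>(~p & (r | q)):
s: successors {t}; ~p & (r | q) there: t:T. ✓
t: successors {u}; ~p & (r | q) there: u:F. ✗
u: successors {v}; ~p & (r | q) there: v:F. ✗
v: successors {t, w}; ~p & (r | q) there: t:T, w:T. ✓
w: successors {x}; ~p & (r | q) there: x:T. ✓
x: successors {y}; ~p & (r | q) there: y:T. ✓
y: successors {s, u}; ~p & (r | q) there: s:F, u:F. ✗
— 4 worlds.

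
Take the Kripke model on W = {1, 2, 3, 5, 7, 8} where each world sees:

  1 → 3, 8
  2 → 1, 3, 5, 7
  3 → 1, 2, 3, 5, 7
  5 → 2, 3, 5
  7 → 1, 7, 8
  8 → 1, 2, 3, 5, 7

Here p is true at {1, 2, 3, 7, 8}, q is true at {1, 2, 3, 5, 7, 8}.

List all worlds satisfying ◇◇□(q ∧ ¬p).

1: successors {3, 8}; ◇□(q ∧ ¬p) there: 3:F, 8:F. ✗
2: successors {1, 3, 5, 7}; ◇□(q ∧ ¬p) there: 1:F, 3:F, 5:F, 7:F. ✗
3: successors {1, 2, 3, 5, 7}; ◇□(q ∧ ¬p) there: 1:F, 2:F, 3:F, 5:F, 7:F. ✗
5: successors {2, 3, 5}; ◇□(q ∧ ¬p) there: 2:F, 3:F, 5:F. ✗
7: successors {1, 7, 8}; ◇□(q ∧ ¬p) there: 1:F, 7:F, 8:F. ✗
8: successors {1, 2, 3, 5, 7}; ◇□(q ∧ ¬p) there: 1:F, 2:F, 3:F, 5:F, 7:F. ✗

∅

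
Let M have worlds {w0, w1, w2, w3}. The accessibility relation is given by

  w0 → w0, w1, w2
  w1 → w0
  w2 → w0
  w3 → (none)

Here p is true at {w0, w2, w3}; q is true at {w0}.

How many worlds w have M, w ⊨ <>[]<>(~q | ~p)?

1

w0: successors {w0, w1, w2}; []<>(~q | ~p) there: w0:F, w1:T, w2:T. ✓
w1: successors {w0}; []<>(~q | ~p) there: w0:F. ✗
w2: successors {w0}; []<>(~q | ~p) there: w0:F. ✗
w3: no successors, so <>[]<>(~q | ~p) fails. ✗
Satisfying worlds: {w0}.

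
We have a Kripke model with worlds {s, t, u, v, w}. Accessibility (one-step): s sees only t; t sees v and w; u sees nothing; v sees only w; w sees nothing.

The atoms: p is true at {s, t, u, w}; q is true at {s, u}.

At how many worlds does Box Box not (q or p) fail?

s: successors {t}; Box not (q or p) there: t:F. ✗
t: successors {v, w}; Box not (q or p) there: v:F, w:T. ✗
u: no successors, so Box Box not (q or p) holds vacuously. ✓
v: successors {w}; Box not (q or p) there: w:T. ✓
w: no successors, so Box Box not (q or p) holds vacuously. ✓
Satisfying worlds: {u, v, w}.
So Box Box not (q or p) fails at the other 2 worlds.

2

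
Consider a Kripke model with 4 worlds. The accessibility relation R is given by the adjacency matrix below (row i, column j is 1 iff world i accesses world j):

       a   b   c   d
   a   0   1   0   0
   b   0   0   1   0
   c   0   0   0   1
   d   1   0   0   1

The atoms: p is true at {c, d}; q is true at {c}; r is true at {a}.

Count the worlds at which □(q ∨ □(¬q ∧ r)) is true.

1

a: successors {b}; q ∨ □(¬q ∧ r) there: b:F. ✗
b: successors {c}; q ∨ □(¬q ∧ r) there: c:T. ✓
c: successors {d}; q ∨ □(¬q ∧ r) there: d:F. ✗
d: successors {a, d}; q ∨ □(¬q ∧ r) there: a:F, d:F. ✗
Satisfying worlds: {b}.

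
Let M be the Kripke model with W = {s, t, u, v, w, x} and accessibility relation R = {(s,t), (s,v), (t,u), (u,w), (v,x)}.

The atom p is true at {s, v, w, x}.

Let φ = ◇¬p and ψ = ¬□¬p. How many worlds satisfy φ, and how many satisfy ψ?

For ◇¬p:
s: successors {t, v}; ¬p there: t:T, v:F. ✓
t: successors {u}; ¬p there: u:T. ✓
u: successors {w}; ¬p there: w:F. ✗
v: successors {x}; ¬p there: x:F. ✗
w: no successors, so ◇¬p fails. ✗
x: no successors, so ◇¬p fails. ✗
— 2 worlds.
For ¬□¬p:
s: □¬p is F. ✓
t: □¬p is T. ✗
u: □¬p is F. ✓
v: □¬p is F. ✓
w: □¬p is T. ✗
x: □¬p is T. ✗
— 3 worlds.

2 and 3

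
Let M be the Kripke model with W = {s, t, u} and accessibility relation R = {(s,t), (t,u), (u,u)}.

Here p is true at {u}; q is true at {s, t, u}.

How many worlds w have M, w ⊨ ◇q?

3

s: successors {t}; q there: t:T. ✓
t: successors {u}; q there: u:T. ✓
u: successors {u}; q there: u:T. ✓
Satisfying worlds: {s, t, u}.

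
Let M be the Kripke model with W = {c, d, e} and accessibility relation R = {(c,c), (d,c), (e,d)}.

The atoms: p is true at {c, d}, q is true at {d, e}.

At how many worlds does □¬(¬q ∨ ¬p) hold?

1

c: successors {c}; ¬(¬q ∨ ¬p) there: c:F. ✗
d: successors {c}; ¬(¬q ∨ ¬p) there: c:F. ✗
e: successors {d}; ¬(¬q ∨ ¬p) there: d:T. ✓
Satisfying worlds: {e}.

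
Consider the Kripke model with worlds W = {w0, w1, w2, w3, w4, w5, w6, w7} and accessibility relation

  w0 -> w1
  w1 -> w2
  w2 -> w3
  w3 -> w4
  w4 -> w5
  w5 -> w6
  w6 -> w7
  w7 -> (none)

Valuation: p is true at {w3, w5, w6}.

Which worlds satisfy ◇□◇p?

{w0, w2, w3, w6}

w0: successors {w1}; □◇p there: w1:T. ✓
w1: successors {w2}; □◇p there: w2:F. ✗
w2: successors {w3}; □◇p there: w3:T. ✓
w3: successors {w4}; □◇p there: w4:T. ✓
w4: successors {w5}; □◇p there: w5:F. ✗
w5: successors {w6}; □◇p there: w6:F. ✗
w6: successors {w7}; □◇p there: w7:T. ✓
w7: no successors, so ◇□◇p fails. ✗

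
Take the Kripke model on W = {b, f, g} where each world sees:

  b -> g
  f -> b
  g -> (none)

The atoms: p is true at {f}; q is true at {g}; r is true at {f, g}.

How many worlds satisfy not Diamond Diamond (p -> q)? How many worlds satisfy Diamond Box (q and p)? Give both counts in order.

For not Diamond Diamond (p -> q):
b: Diamond Diamond (p -> q) is F. ✓
f: Diamond Diamond (p -> q) is T. ✗
g: Diamond Diamond (p -> q) is F. ✓
— 2 worlds.
For Diamond Box (q and p):
b: successors {g}; Box (q and p) there: g:T. ✓
f: successors {b}; Box (q and p) there: b:F. ✗
g: no successors, so Diamond Box (q and p) fails. ✗
— 1 world.

2 and 1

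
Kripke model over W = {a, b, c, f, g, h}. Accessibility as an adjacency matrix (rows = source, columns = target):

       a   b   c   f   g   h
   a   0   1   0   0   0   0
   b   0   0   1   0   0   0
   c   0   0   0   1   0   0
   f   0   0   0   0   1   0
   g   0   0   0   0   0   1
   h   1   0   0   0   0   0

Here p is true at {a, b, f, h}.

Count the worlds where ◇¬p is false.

a: successors {b}; ¬p there: b:F. ✗
b: successors {c}; ¬p there: c:T. ✓
c: successors {f}; ¬p there: f:F. ✗
f: successors {g}; ¬p there: g:T. ✓
g: successors {h}; ¬p there: h:F. ✗
h: successors {a}; ¬p there: a:F. ✗
Satisfying worlds: {b, f}.
So ◇¬p fails at the other 4 worlds.

4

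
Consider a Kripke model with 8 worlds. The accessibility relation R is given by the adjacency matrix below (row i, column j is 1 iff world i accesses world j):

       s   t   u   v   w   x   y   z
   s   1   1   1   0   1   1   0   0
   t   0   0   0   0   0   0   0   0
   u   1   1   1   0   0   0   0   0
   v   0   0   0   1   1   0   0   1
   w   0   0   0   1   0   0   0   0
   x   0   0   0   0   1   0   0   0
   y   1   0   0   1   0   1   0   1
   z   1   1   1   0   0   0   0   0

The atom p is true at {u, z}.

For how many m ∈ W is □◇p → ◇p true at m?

6

s: □◇p is F, ◇p is T. ✓
t: □◇p is T, ◇p is F. ✗
u: □◇p is F, ◇p is T. ✓
v: □◇p is F, ◇p is T. ✓
w: □◇p is T, ◇p is F. ✗
x: □◇p is F, ◇p is F. ✓
y: □◇p is F, ◇p is T. ✓
z: □◇p is F, ◇p is T. ✓
Satisfying worlds: {s, u, v, x, y, z}.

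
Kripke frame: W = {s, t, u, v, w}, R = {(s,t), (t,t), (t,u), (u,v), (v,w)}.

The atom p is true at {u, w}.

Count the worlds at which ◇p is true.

s: successors {t}; p there: t:F. ✗
t: successors {t, u}; p there: t:F, u:T. ✓
u: successors {v}; p there: v:F. ✗
v: successors {w}; p there: w:T. ✓
w: no successors, so ◇p fails. ✗
Satisfying worlds: {t, v}.

2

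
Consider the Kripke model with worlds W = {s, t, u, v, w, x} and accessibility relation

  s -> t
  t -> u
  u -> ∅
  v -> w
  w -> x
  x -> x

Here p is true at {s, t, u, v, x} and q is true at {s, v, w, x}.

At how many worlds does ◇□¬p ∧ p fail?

5

s: ◇□¬p is F, p is T. ✗
t: ◇□¬p is T, p is T. ✓
u: ◇□¬p is F, p is T. ✗
v: ◇□¬p is F, p is T. ✗
w: ◇□¬p is F, p is F. ✗
x: ◇□¬p is F, p is T. ✗
Satisfying worlds: {t}.
So ◇□¬p ∧ p fails at the other 5 worlds.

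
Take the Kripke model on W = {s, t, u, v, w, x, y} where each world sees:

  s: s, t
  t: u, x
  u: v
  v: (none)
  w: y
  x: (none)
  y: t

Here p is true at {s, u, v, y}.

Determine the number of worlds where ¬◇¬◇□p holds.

3

s: ◇¬◇□p is T. ✗
t: ◇¬◇□p is T. ✗
u: ◇¬◇□p is T. ✗
v: ◇¬◇□p is F. ✓
w: ◇¬◇□p is T. ✗
x: ◇¬◇□p is F. ✓
y: ◇¬◇□p is F. ✓
Satisfying worlds: {v, x, y}.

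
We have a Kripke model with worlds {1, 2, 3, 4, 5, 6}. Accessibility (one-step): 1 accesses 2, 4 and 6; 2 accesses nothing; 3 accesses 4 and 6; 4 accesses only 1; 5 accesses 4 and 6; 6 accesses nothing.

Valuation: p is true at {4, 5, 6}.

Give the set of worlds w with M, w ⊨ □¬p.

{2, 4, 6}

1: successors {2, 4, 6}; ¬p there: 2:T, 4:F, 6:F. ✗
2: no successors, so □¬p holds vacuously. ✓
3: successors {4, 6}; ¬p there: 4:F, 6:F. ✗
4: successors {1}; ¬p there: 1:T. ✓
5: successors {4, 6}; ¬p there: 4:F, 6:F. ✗
6: no successors, so □¬p holds vacuously. ✓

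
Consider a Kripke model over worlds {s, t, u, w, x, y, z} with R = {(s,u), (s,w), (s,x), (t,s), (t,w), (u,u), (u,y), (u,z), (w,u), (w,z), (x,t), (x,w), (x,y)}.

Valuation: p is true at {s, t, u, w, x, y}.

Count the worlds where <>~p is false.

s: successors {u, w, x}; ~p there: u:F, w:F, x:F. ✗
t: successors {s, w}; ~p there: s:F, w:F. ✗
u: successors {u, y, z}; ~p there: u:F, y:F, z:T. ✓
w: successors {u, z}; ~p there: u:F, z:T. ✓
x: successors {t, w, y}; ~p there: t:F, w:F, y:F. ✗
y: no successors, so <>~p fails. ✗
z: no successors, so <>~p fails. ✗
Satisfying worlds: {u, w}.
So <>~p fails at the other 5 worlds.

5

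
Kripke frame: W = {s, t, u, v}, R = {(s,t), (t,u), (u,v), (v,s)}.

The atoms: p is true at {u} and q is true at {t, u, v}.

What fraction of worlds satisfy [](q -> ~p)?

3/4

s: successors {t}; q -> ~p there: t:T. ✓
t: successors {u}; q -> ~p there: u:F. ✗
u: successors {v}; q -> ~p there: v:T. ✓
v: successors {s}; q -> ~p there: s:T. ✓
That's 3 of 4 worlds, so 3/4.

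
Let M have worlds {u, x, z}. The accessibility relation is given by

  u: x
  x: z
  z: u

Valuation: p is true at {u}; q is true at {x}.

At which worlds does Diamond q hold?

{u}

u: successors {x}; q there: x:T. ✓
x: successors {z}; q there: z:F. ✗
z: successors {u}; q there: u:F. ✗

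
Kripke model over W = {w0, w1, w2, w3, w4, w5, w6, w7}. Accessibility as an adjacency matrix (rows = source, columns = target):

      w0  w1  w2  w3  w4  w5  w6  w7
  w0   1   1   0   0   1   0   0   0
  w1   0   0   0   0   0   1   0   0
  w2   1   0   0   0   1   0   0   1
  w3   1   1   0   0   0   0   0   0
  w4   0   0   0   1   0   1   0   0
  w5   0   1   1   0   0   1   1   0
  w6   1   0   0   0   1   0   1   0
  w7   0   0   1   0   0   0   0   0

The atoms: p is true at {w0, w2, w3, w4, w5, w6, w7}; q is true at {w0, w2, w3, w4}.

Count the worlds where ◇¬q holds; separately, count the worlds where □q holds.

7 and 1

For ◇¬q:
w0: successors {w0, w1, w4}; ¬q there: w0:F, w1:T, w4:F. ✓
w1: successors {w5}; ¬q there: w5:T. ✓
w2: successors {w0, w4, w7}; ¬q there: w0:F, w4:F, w7:T. ✓
w3: successors {w0, w1}; ¬q there: w0:F, w1:T. ✓
w4: successors {w3, w5}; ¬q there: w3:F, w5:T. ✓
w5: successors {w1, w2, w5, w6}; ¬q there: w1:T, w2:F, w5:T, w6:T. ✓
w6: successors {w0, w4, w6}; ¬q there: w0:F, w4:F, w6:T. ✓
w7: successors {w2}; ¬q there: w2:F. ✗
— 7 worlds.
For □q:
w0: successors {w0, w1, w4}; q there: w0:T, w1:F, w4:T. ✗
w1: successors {w5}; q there: w5:F. ✗
w2: successors {w0, w4, w7}; q there: w0:T, w4:T, w7:F. ✗
w3: successors {w0, w1}; q there: w0:T, w1:F. ✗
w4: successors {w3, w5}; q there: w3:T, w5:F. ✗
w5: successors {w1, w2, w5, w6}; q there: w1:F, w2:T, w5:F, w6:F. ✗
w6: successors {w0, w4, w6}; q there: w0:T, w4:T, w6:F. ✗
w7: successors {w2}; q there: w2:T. ✓
— 1 world.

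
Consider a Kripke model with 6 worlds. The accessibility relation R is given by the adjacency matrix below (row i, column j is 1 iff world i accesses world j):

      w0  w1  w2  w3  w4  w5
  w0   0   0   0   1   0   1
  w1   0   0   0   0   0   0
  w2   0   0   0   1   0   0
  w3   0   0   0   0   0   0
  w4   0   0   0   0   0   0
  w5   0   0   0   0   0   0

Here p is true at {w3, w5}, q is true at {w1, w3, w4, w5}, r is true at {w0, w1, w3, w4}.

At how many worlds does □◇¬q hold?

w0: successors {w3, w5}; ◇¬q there: w3:F, w5:F. ✗
w1: no successors, so □◇¬q holds vacuously. ✓
w2: successors {w3}; ◇¬q there: w3:F. ✗
w3: no successors, so □◇¬q holds vacuously. ✓
w4: no successors, so □◇¬q holds vacuously. ✓
w5: no successors, so □◇¬q holds vacuously. ✓
Satisfying worlds: {w1, w3, w4, w5}.

4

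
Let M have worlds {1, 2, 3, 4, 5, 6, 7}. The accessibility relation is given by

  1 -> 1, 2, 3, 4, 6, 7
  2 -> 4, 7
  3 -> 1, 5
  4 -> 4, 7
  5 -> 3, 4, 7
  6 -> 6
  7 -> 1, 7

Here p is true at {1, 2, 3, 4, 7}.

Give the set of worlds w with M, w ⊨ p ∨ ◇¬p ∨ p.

1: p ∨ ◇¬p is T, p is T. ✓
2: p ∨ ◇¬p is T, p is T. ✓
3: p ∨ ◇¬p is T, p is T. ✓
4: p ∨ ◇¬p is T, p is T. ✓
5: p ∨ ◇¬p is F, p is F. ✗
6: p ∨ ◇¬p is T, p is F. ✓
7: p ∨ ◇¬p is T, p is T. ✓

{1, 2, 3, 4, 6, 7}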